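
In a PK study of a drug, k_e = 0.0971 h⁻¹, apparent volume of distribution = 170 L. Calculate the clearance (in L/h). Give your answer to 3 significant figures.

16.5 L/h

CL = k × Vd = 0.0971 × 170 = 16.51 L/h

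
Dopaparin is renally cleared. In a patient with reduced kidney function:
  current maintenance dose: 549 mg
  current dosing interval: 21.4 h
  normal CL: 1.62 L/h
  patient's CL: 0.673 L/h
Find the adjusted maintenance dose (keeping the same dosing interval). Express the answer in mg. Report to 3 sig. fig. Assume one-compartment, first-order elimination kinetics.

228 mg

To keep the same average steady-state level, dosing rate must scale with clearance.
CL ratio = 0.673 / 1.62 = 0.4154
New dose (same interval) = 549 × 0.4154 = 228.1 mg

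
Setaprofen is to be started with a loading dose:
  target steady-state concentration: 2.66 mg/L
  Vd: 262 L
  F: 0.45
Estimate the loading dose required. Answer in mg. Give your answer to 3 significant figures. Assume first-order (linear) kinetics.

1550 mg

LD = Css × Vd / F = 2.66 × 262 / 0.45 = 1549 mg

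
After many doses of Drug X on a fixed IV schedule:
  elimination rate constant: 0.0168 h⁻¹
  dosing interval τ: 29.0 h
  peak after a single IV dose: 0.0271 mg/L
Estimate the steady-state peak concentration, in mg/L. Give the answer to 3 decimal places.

0.070 mg/L

e^(−kτ) = e^(−0.01680 × 29.0) = 0.6143
Accumulation ratio R = 1 / (1 − e^(−kτ)) = 1 / (1 − 0.6143) = 2.593
Steady-state peak = C₀ × R = 0.0271 × 2.593 = 0.07027 mg/L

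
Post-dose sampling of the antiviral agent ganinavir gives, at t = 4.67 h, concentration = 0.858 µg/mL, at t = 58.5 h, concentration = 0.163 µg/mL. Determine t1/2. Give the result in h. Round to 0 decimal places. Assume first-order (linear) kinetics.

k = ln(C₁/C₂) / (t₂ − t₁) = ln(0.858/0.163) / (58.5 − 4.67)
  = 1.661 / 53.83 = 0.03086 h⁻¹
t½ = ln2 / k = 0.693147 / 0.03086 = 22.46 h

22 h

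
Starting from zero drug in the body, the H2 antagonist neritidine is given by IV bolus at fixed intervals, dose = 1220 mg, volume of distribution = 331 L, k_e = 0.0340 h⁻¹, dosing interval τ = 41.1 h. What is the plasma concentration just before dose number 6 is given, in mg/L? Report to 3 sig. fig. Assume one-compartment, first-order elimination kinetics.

C₀ per dose = Dose / Vd = 1220 / 331 = 3.686 mg/L
Fraction remaining after one interval: r = e^(−kτ) = e^(−0.03400 × 41.1) = 0.2472
Before dose 6, 5 doses have been given (aged 1τ, 2τ, 3τ, 4τ, 5τ).
C_trough = C₀ × (r + r² + … + r^5) = C₀ × r(1−r^5)/(1−r)
        = 3.686 × 0.2472 × (1 − 0.0009231) / (1 − 0.2472) = 1.209 mg/L

1.21 mg/L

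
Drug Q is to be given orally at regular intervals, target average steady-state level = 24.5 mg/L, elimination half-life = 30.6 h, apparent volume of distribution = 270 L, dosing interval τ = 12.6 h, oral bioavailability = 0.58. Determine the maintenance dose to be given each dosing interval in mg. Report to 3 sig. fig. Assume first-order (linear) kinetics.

k = ln2 / t½ = 0.693147 / 30.6 = 0.02265 h⁻¹
CL = k × Vd = 0.02265 × 270 = 6.116 L/h
At steady state, F × (Dose/τ) = Css × CL.
Dose = Css × CL × τ / F = 24.5 × 6.116 × 12.6 / 0.58 = 3255 mg

3260 mg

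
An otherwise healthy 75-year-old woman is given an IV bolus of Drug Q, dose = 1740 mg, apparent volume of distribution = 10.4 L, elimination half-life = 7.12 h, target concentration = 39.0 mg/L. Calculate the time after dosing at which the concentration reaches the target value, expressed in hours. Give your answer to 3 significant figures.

C₀ = Dose / Vd = 1740 / 10.4 = 167.3 mg/L
k = ln2 / t½ = 0.693147 / 7.12 = 0.09735 h⁻¹
t = ln(C₀ / C) / k = ln(167.3 / 39.0) / 0.09735
  = ln(4.290) / 0.09735 = 1.456 / 0.09735 = 14.96 h

15.0 h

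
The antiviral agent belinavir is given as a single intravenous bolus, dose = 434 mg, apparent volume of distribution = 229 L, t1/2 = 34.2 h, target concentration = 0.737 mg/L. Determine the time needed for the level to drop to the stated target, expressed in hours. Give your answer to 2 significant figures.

C₀ = Dose / Vd = 434.0 / 229 = 1.895 mg/L
k = ln2 / t½ = 0.693147 / 34.2 = 0.02027 h⁻¹
t = ln(C₀ / C) / k = ln(1.895 / 0.737) / 0.02027
  = ln(2.571) / 0.02027 = 0.9443 / 0.02027 = 46.59 h

47 h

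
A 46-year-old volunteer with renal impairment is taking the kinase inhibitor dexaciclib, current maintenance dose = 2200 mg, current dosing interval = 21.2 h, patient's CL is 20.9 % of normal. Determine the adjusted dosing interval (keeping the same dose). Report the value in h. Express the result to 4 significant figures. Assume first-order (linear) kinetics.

To keep the same average steady-state level, dosing rate must scale with clearance.
CL ratio = 20.9 / 100 = 0.2090
New interval (same dose) = 21.2 / 0.2090 = 101.4 h

101.4 h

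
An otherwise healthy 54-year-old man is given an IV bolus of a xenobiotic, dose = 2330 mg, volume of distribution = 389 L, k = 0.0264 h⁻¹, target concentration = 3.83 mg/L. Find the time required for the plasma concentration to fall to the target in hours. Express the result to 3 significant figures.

C₀ = Dose / Vd = 2330 / 389 = 5.990 mg/L
t = ln(C₀ / C) / k = ln(5.990 / 3.83) / 0.02640
  = ln(1.564) / 0.02640 = 0.4472 / 0.02640 = 16.94 h

16.9 h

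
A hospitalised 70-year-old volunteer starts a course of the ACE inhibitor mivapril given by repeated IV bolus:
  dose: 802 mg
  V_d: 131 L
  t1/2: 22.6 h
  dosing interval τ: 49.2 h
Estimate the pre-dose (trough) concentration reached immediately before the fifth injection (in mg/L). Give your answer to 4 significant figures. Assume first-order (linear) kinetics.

1.734 mg/L

C₀ per dose = Dose / Vd = 802 / 131 = 6.122 mg/L
k = ln2 / t½ = 0.693147 / 22.6 = 0.03067 h⁻¹
Fraction remaining after one interval: r = e^(−kτ) = e^(−0.03067 × 49.2) = 0.2211
Before dose 5, 4 doses have been given (aged 1τ, 2τ, 3τ, 4τ).
C_trough = C₀ × (r + r² + … + r^4) = C₀ × r(1−r^4)/(1−r)
        = 6.122 × 0.2211 × (1 − 0.002390) / (1 − 0.2211) = 1.734 mg/L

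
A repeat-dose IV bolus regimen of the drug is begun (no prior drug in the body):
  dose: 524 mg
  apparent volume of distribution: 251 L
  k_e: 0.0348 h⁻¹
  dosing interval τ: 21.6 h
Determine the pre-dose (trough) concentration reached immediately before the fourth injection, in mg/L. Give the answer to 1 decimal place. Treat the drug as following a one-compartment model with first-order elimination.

C₀ per dose = Dose / Vd = 524 / 251 = 2.088 mg/L
Fraction remaining after one interval: r = e^(−kτ) = e^(−0.03480 × 21.6) = 0.4716
Before dose 4, 3 doses have been given (aged 1τ, 2τ, 3τ).
C_trough = C₀ × (r + r² + … + r^3) = C₀ × r(1−r^3)/(1−r)
        = 2.088 × 0.4716 × (1 − 0.1049) / (1 − 0.4716) = 1.668 mg/L

1.7 mg/L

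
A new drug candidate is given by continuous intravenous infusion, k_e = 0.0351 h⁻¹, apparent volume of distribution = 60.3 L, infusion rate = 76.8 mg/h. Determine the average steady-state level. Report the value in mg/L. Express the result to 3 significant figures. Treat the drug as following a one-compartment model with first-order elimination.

CL = k × Vd = 0.03510 × 60.3 = 2.117 L/h
At steady state Css = R₀ / CL = 76.8 / 2.117 = 36.28 mg/L

36.3 mg/L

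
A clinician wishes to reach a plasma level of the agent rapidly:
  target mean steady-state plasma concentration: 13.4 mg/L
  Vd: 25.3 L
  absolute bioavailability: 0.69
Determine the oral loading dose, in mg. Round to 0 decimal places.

LD = Css × Vd / F = 13.4 × 25.3 / 0.69 = 491.3 mg

491 mg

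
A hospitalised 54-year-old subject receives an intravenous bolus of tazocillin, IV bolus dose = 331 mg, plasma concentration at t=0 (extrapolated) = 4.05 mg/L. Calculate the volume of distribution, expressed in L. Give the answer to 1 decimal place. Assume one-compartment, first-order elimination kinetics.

Vd = Dose / C₀ = 331.0 / 4.05 = 81.73 L

81.7 L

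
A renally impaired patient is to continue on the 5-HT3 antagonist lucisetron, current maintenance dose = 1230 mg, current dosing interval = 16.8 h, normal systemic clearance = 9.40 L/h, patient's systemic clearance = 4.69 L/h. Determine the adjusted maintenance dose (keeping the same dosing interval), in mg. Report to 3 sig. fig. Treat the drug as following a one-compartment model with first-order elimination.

614 mg

To keep the same average steady-state level, dosing rate must scale with clearance.
CL ratio = 4.69 / 9.40 = 0.4989
New dose (same interval) = 1230 × 0.4989 = 613.6 mg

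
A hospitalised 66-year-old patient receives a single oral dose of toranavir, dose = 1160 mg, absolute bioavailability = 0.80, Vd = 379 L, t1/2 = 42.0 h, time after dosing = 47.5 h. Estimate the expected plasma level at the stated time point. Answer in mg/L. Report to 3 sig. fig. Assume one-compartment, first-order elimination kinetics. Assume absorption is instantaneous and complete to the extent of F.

Amount reaching circulation = F × Dose = 0.80 × 1160 = 928.0 mg
C₀ = F·Dose / Vd = 928.0 / 379 = 2.449 mg/L
k = ln2 / t½ = 0.693147 / 42.0 = 0.01650 h⁻¹
C = C₀ · e^(−k·t) = 2.449 × e^(−0.01650 × 47.5)
  = 2.449 × 0.4567 = 1.118 mg/L

1.12 mg/L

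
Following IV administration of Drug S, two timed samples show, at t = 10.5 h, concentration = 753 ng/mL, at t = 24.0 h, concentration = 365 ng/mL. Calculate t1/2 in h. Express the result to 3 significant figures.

k = ln(C₁/C₂) / (t₂ − t₁) = ln(753/365) / (24.0 − 10.5)
  = 0.7242 / 13.50 = 0.05364 h⁻¹
t½ = ln2 / k = 0.693147 / 0.05364 = 12.92 h

12.9 h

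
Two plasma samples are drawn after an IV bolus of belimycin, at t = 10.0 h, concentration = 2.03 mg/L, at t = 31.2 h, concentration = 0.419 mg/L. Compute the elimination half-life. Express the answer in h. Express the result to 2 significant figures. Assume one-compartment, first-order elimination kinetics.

k = ln(C₁/C₂) / (t₂ − t₁) = ln(2.03/0.419) / (31.2 − 10.0)
  = 1.578 / 21.20 = 0.07443 h⁻¹
t½ = ln2 / k = 0.693147 / 0.07443 = 9.313 h

9.3 h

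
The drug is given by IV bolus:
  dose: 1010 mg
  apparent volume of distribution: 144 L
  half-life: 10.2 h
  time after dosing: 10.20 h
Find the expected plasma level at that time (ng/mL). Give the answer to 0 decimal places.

C₀ = Dose / Vd = 1010 / 144 = 7.014 mg/L
k = ln2 / t½ = 0.693147 / 10.2 = 0.06796 h⁻¹
t / t½ = 10.20 / 10.2 = 1 half-lives
C = C₀ × (1/2)^1 = 7.014 × 0.5000 = 3.507 mg/L
Convert: 3.507 mg/L × 1000 = 3507 ng/mL

3507 ng/mL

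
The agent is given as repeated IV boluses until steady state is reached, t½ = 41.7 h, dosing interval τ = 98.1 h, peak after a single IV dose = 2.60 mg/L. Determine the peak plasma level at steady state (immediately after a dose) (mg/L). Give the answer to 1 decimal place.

k = ln2 / t½ = 0.693147 / 41.7 = 0.01662 h⁻¹
e^(−kτ) = e^(−0.01662 × 98.1) = 0.1958
Accumulation ratio R = 1 / (1 − e^(−kτ)) = 1 / (1 − 0.1958) = 1.243
Steady-state peak = C₀ × R = 2.60 × 1.243 = 3.232 mg/L

3.2 mg/L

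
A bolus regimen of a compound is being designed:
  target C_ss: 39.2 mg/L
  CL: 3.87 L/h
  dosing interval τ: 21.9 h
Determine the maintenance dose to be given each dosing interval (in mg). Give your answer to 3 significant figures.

At steady state, Dose/τ = Css × CL.
Dose = Css × CL × τ = 39.2 × 3.870 × 21.9 = 3322 mg

3320 mg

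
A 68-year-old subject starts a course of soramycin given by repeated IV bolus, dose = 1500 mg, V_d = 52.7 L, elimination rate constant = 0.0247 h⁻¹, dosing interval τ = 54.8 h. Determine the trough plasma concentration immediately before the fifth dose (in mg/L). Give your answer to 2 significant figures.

C₀ per dose = Dose / Vd = 1500 / 52.7 = 28.46 mg/L
Fraction remaining after one interval: r = e^(−kτ) = e^(−0.02470 × 54.8) = 0.2583
Before dose 5, 4 doses have been given (aged 1τ, 2τ, 3τ, 4τ).
C_trough = C₀ × (r + r² + … + r^4) = C₀ × r(1−r^4)/(1−r)
        = 28.46 × 0.2583 × (1 − 0.004451) / (1 − 0.2583) = 9.867 mg/L

9.9 mg/L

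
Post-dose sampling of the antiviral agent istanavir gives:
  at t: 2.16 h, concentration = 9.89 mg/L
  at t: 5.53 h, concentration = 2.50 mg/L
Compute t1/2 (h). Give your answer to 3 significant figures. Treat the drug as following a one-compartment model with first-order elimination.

1.70 h

k = ln(C₁/C₂) / (t₂ − t₁) = ln(9.89/2.50) / (5.53 − 2.16)
  = 1.375 / 3.370 = 0.4080 h⁻¹
t½ = ln2 / k = 0.693147 / 0.4080 = 1.699 h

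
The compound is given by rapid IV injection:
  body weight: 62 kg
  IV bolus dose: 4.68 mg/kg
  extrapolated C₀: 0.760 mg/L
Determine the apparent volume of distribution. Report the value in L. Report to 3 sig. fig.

Dose = 4.68 × 62 = 290.2 mg
Vd = Dose / C₀ = 290.2 / 0.760 = 381.8 L

382 L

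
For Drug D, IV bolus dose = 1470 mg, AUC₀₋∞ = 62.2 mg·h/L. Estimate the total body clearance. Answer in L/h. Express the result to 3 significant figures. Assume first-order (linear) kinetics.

CL = Dose / AUC = 1470 / 62.2 = 23.63 L/h

23.6 L/h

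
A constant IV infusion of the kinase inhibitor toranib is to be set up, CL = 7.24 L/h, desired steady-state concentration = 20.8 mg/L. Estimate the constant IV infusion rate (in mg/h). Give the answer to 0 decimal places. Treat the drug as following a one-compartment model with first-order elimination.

151 mg/h

At steady state, infusion rate R₀ = Css × CL = 20.8 × 7.240 = 150.6 mg/h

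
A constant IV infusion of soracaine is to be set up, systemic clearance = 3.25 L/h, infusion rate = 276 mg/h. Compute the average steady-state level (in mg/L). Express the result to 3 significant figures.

At steady state Css = R₀ / CL = 276 / 3.250 = 84.92 mg/L

84.9 mg/L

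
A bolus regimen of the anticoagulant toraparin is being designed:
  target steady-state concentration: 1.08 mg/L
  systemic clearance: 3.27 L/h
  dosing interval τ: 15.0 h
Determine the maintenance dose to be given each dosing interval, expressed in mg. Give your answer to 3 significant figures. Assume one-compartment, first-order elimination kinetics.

At steady state, Dose/τ = Css × CL.
Dose = Css × CL × τ = 1.08 × 3.270 × 15.0 = 52.97 mg

53.0 mg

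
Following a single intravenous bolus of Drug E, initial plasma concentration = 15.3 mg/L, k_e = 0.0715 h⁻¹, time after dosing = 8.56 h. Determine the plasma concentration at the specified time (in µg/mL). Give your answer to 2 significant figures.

C = C₀ · e^(−k·t) = 15.30 × e^(−0.07150 × 8.56)
  = 15.30 × 0.5422 = 8.296 mg/L
(8.296 mg/L = 8.296 µg/mL)

8.3 µg/mL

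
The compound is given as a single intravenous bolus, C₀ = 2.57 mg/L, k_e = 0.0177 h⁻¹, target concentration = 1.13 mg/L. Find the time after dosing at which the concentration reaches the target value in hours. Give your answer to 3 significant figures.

46.4 h

t = ln(C₀ / C) / k = ln(2.570 / 1.13) / 0.01770
  = ln(2.274) / 0.01770 = 0.8215 / 0.01770 = 46.41 h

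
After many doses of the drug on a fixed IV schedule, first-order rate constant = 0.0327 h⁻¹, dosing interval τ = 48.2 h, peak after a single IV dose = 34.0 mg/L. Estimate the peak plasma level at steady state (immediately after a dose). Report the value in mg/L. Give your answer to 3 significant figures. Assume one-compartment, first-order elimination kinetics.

e^(−kτ) = e^(−0.03270 × 48.2) = 0.2068
Accumulation ratio R = 1 / (1 − e^(−kτ)) = 1 / (1 − 0.2068) = 1.261
Steady-state peak = C₀ × R = 34.0 × 1.261 = 42.87 mg/L

42.9 mg/L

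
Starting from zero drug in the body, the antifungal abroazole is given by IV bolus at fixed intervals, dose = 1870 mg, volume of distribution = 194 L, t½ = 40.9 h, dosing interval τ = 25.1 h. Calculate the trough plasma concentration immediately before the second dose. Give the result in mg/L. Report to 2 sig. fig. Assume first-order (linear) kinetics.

C₀ per dose = Dose / Vd = 1870 / 194 = 9.639 mg/L
k = ln2 / t½ = 0.693147 / 40.9 = 0.01695 h⁻¹
Fraction remaining after one interval: r = e^(−kτ) = e^(−0.01695 × 25.1) = 0.6535
Before dose 2, 1 dose has been given (aged 1τ).
C_trough = C₀ × r = 9.639 × 0.6535 = 6.299 mg/L

6.3 mg/L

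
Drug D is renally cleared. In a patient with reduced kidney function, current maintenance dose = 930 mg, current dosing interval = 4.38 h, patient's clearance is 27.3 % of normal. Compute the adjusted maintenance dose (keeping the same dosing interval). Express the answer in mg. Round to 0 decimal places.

To keep the same average steady-state level, dosing rate must scale with clearance.
CL ratio = 27.3 / 100 = 0.2730
New dose (same interval) = 930 × 0.2730 = 253.9 mg

254 mg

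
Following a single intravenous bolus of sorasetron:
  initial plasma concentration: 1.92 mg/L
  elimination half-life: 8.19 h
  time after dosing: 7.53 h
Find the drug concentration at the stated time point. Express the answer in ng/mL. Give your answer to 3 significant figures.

k = ln2 / t½ = 0.693147 / 8.19 = 0.08463 h⁻¹
C = C₀ · e^(−k·t) = 1.920 × e^(−0.08463 × 7.53)
  = 1.920 × 0.5287 = 1.015 mg/L
Convert: 1.015 mg/L × 1000 = 1015 ng/mL

1020 ng/mL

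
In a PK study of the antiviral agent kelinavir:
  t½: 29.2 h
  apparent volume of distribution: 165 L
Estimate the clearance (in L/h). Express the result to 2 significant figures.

3.9 L/h

k = ln2 / t½ = 0.693147 / 29.2 = 0.02374 h⁻¹
CL = k × Vd = 0.02374 × 165 = 3.917 L/h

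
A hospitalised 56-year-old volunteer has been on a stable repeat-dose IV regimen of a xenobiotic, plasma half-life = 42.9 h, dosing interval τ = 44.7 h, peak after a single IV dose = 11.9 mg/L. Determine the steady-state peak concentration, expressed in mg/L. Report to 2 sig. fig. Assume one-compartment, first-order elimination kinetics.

23 mg/L

k = ln2 / t½ = 0.693147 / 42.9 = 0.01616 h⁻¹
e^(−kτ) = e^(−0.01616 × 44.7) = 0.4856
Accumulation ratio R = 1 / (1 − e^(−kτ)) = 1 / (1 − 0.4856) = 1.944
Steady-state peak = C₀ × R = 11.9 × 1.944 = 23.13 mg/L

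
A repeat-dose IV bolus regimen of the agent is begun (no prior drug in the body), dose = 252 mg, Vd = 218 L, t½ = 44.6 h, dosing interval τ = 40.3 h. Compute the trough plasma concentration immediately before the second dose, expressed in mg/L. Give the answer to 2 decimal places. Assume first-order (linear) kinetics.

C₀ per dose = Dose / Vd = 252 / 218 = 1.156 mg/L
k = ln2 / t½ = 0.693147 / 44.6 = 0.01554 h⁻¹
Fraction remaining after one interval: r = e^(−kτ) = e^(−0.01554 × 40.3) = 0.5346
Before dose 2, 1 dose has been given (aged 1τ).
C_trough = C₀ × r = 1.156 × 0.5346 = 0.6180 mg/L

0.62 mg/L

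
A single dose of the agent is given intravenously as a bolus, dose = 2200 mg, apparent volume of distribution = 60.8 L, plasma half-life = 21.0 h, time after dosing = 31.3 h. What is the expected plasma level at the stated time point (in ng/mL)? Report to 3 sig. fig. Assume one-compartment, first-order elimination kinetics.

12900 ng/mL

C₀ = Dose / Vd = 2200 / 60.8 = 36.18 mg/L
k = ln2 / t½ = 0.693147 / 21.0 = 0.03301 h⁻¹
C = C₀ · e^(−k·t) = 36.18 × e^(−0.03301 × 31.3)
  = 36.18 × 0.3559 = 12.88 mg/L
Convert: 12.88 mg/L × 1000 = 12880 ng/mL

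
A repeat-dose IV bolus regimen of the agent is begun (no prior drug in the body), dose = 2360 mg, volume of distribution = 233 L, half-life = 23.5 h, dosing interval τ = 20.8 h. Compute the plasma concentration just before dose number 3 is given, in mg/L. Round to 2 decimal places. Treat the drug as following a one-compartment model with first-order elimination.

C₀ per dose = Dose / Vd = 2360 / 233 = 10.13 mg/L
k = ln2 / t½ = 0.693147 / 23.5 = 0.02950 h⁻¹
Fraction remaining after one interval: r = e^(−kτ) = e^(−0.02950 × 20.8) = 0.5414
Before dose 3, 2 doses have been given (aged 1τ, 2τ).
C_trough = C₀ × (r + r²) = 10.13 × (0.5414 + 0.2931) = 8.453 mg/L

8.45 mg/L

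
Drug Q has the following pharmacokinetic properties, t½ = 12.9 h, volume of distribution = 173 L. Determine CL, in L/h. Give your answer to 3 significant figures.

k = ln2 / t½ = 0.693147 / 12.9 = 0.05373 h⁻¹
CL = k × Vd = 0.05373 × 173 = 9.295 L/h

9.30 L/h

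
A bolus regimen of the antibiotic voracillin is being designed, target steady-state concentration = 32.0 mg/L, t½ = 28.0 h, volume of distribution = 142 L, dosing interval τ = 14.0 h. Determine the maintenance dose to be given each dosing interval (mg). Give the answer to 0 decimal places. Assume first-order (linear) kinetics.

1575 mg

k = ln2 / t½ = 0.693147 / 28.0 = 0.02476 h⁻¹
CL = k × Vd = 0.02476 × 142 = 3.516 L/h
At steady state, Dose/τ = Css × CL.
Dose = Css × CL × τ = 32.0 × 3.516 × 14.0 = 1575 mg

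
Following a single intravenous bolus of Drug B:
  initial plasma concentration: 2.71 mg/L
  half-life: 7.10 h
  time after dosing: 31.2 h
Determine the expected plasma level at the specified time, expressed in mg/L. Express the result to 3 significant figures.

k = ln2 / t½ = 0.693147 / 7.10 = 0.09763 h⁻¹
C = C₀ · e^(−k·t) = 2.710 × e^(−0.09763 × 31.2)
  = 2.710 × 0.04755 = 0.1289 mg/L

0.129 mg/L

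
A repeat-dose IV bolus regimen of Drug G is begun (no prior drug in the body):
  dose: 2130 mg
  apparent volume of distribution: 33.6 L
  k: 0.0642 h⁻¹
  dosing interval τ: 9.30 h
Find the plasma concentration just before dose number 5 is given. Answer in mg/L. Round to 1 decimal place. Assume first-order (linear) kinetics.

C₀ per dose = Dose / Vd = 2130 / 33.6 = 63.39 mg/L
Fraction remaining after one interval: r = e^(−kτ) = e^(−0.06420 × 9.30) = 0.5504
Before dose 5, 4 doses have been given (aged 1τ, 2τ, 3τ, 4τ).
C_trough = C₀ × (r + r² + … + r^4) = C₀ × r(1−r^4)/(1−r)
        = 63.39 × 0.5504 × (1 − 0.09177) / (1 − 0.5504) = 70.48 mg/L

70.5 mg/L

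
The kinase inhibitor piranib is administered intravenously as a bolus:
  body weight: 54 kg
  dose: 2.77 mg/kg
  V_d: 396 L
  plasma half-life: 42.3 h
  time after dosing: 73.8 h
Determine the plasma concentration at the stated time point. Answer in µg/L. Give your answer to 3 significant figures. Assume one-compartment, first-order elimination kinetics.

Total dose = 2.77 × 54 = 149.6 mg
C₀ = Dose / Vd = 149.6 / 396 = 0.3778 mg/L
k = ln2 / t½ = 0.693147 / 42.3 = 0.01639 h⁻¹
C = C₀ · e^(−k·t) = 0.3778 × e^(−0.01639 × 73.8)
  = 0.3778 × 0.2983 = 0.1127 mg/L
Convert: 0.1127 mg/L × 1000 = 112.7 µg/L

113 µg/L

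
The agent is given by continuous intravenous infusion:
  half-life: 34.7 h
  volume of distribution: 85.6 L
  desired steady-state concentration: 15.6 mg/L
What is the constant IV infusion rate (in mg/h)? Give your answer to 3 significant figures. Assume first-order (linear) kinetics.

26.7 mg/h

k = ln2 / t½ = 0.693147 / 34.7 = 0.01998 h⁻¹
CL = k × Vd = 0.01998 × 85.6 = 1.710 L/h
At steady state, infusion rate R₀ = Css × CL = 15.6 × 1.710 = 26.68 mg/h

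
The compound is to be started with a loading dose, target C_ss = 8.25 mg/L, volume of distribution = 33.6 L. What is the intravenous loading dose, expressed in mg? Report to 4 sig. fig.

277.2 mg

LD = Css × Vd = 8.25 × 33.6 = 277.2 mg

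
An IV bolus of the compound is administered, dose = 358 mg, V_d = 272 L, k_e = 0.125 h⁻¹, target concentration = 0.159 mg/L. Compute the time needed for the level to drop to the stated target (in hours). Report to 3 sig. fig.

C₀ = Dose / Vd = 358.0 / 272 = 1.316 mg/L
t = ln(C₀ / C) / k = ln(1.316 / 0.159) / 0.1250
  = ln(8.277) / 0.1250 = 2.113 / 0.1250 = 16.90 h

16.9 h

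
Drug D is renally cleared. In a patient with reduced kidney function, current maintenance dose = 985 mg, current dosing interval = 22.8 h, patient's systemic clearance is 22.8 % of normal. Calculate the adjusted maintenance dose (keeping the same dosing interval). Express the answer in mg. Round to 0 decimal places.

225 mg

To keep the same average steady-state level, dosing rate must scale with clearance.
CL ratio = 22.8 / 100 = 0.2280
New dose (same interval) = 985 × 0.2280 = 224.6 mg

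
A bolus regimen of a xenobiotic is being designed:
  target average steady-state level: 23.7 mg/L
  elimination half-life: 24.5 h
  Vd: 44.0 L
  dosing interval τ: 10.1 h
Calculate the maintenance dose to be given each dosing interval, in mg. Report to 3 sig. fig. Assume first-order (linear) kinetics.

k = ln2 / t½ = 0.693147 / 24.5 = 0.02829 h⁻¹
CL = k × Vd = 0.02829 × 44.0 = 1.245 L/h
At steady state, Dose/τ = Css × CL.
Dose = Css × CL × τ = 23.7 × 1.245 × 10.1 = 298.0 mg

298 mg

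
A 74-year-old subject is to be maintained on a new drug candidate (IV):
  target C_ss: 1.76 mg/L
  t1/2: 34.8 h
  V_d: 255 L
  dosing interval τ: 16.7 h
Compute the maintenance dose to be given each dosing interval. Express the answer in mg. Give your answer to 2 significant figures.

150 mg

k = ln2 / t½ = 0.693147 / 34.8 = 0.01992 h⁻¹
CL = k × Vd = 0.01992 × 255 = 5.080 L/h
At steady state, Dose/τ = Css × CL.
Dose = Css × CL × τ = 1.76 × 5.080 × 16.7 = 149.3 mg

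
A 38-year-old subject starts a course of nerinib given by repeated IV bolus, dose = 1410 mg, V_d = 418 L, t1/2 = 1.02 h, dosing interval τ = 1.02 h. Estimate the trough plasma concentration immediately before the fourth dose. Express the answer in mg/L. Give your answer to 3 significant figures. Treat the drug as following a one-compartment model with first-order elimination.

C₀ per dose = Dose / Vd = 1410 / 418 = 3.373 mg/L
k = ln2 / t½ = 0.693147 / 1.02 = 0.6796 h⁻¹
Fraction remaining after one interval: r = e^(−kτ) = e^(−0.6796 × 1.02) = 0.5000
Before dose 4, 3 doses have been given (aged 1τ, 2τ, 3τ).
C_trough = C₀ × (r + r² + … + r^3) = C₀ × r(1−r^3)/(1−r)
        = 3.373 × 0.5000 × (1 − 0.1250) / (1 − 0.5000) = 2.951 mg/L

2.95 mg/L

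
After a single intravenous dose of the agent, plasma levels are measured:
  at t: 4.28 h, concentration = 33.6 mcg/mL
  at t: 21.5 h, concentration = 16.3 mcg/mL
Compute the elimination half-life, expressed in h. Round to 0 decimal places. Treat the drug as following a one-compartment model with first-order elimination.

17 h

k = ln(C₁/C₂) / (t₂ − t₁) = ln(33.6/16.3) / (21.5 − 4.28)
  = 0.7234 / 17.22 = 0.04201 h⁻¹
t½ = ln2 / k = 0.693147 / 0.04201 = 16.50 h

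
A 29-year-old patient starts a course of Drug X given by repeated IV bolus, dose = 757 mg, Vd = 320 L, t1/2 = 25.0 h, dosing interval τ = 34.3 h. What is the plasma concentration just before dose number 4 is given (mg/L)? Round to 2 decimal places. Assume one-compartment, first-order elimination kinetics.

C₀ per dose = Dose / Vd = 757 / 320 = 2.366 mg/L
k = ln2 / t½ = 0.693147 / 25.0 = 0.02773 h⁻¹
Fraction remaining after one interval: r = e^(−kτ) = e^(−0.02773 × 34.3) = 0.3863
Before dose 4, 3 doses have been given (aged 1τ, 2τ, 3τ).
C_trough = C₀ × (r + r² + … + r^3) = C₀ × r(1−r^3)/(1−r)
        = 2.366 × 0.3863 × (1 − 0.05765) / (1 − 0.3863) = 1.403 mg/L

1.40 mg/L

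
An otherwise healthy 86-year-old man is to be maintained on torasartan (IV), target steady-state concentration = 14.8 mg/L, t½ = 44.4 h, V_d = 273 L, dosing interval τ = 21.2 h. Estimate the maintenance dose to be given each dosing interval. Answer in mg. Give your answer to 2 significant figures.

1300 mg

k = ln2 / t½ = 0.693147 / 44.4 = 0.01561 h⁻¹
CL = k × Vd = 0.01561 × 273 = 4.262 L/h
At steady state, Dose/τ = Css × CL.
Dose = Css × CL × τ = 14.8 × 4.262 × 21.2 = 1337 mg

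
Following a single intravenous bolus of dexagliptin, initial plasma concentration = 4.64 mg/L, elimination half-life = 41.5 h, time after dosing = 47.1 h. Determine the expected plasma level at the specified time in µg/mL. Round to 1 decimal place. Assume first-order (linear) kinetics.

2.1 µg/mL

k = ln2 / t½ = 0.693147 / 41.5 = 0.01670 h⁻¹
C = C₀ · e^(−k·t) = 4.640 × e^(−0.01670 × 47.1)
  = 4.640 × 0.4554 = 2.113 mg/L
(2.113 mg/L = 2.113 µg/mL)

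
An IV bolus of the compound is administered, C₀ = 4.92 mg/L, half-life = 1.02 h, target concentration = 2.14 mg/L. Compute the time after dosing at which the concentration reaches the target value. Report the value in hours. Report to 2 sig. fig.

1.2 h

k = ln2 / t½ = 0.693147 / 1.02 = 0.6796 h⁻¹
t = ln(C₀ / C) / k = ln(4.920 / 2.14) / 0.6796
  = ln(2.299) / 0.6796 = 0.8325 / 0.6796 = 1.225 h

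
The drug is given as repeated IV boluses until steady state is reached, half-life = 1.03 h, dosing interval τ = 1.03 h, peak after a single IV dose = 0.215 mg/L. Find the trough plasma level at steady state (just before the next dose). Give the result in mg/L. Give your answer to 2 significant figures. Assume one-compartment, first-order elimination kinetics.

0.22 mg/L

k = ln2 / t½ = 0.693147 / 1.03 = 0.6730 h⁻¹
e^(−kτ) = e^(−0.6730 × 1.03) = 0.5000
Accumulation ratio R = 1 / (1 − e^(−kτ)) = 1 / (1 − 0.5000) = 2.000
Steady-state trough = C₀ × R × e^(−kτ) = 0.215 × 2.000 × 0.5000 = 0.2150 mg/L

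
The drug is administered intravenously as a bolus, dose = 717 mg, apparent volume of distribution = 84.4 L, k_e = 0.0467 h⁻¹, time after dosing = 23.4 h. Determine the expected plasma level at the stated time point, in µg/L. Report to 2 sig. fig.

2800 µg/L

C₀ = Dose / Vd = 717.0 / 84.4 = 8.495 mg/L
C = C₀ · e^(−k·t) = 8.495 × e^(−0.04670 × 23.4)
  = 8.495 × 0.3353 = 2.848 mg/L
Convert: 2.848 mg/L × 1000 = 2848 µg/L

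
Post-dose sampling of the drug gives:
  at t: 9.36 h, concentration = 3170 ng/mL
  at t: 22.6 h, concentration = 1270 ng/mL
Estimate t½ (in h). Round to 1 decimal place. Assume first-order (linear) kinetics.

k = ln(C₁/C₂) / (t₂ − t₁) = ln(3170/1270) / (22.6 − 9.36)
  = 0.9147 / 13.24 = 0.06909 h⁻¹
t½ = ln2 / k = 0.693147 / 0.06909 = 10.03 h

10.0 h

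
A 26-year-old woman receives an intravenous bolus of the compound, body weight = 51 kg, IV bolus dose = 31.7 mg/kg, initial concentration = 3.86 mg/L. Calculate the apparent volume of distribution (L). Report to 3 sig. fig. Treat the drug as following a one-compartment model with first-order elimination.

Dose = 31.7 × 51 = 1617 mg
Vd = Dose / C₀ = 1617 / 3.86 = 418.9 L

419 L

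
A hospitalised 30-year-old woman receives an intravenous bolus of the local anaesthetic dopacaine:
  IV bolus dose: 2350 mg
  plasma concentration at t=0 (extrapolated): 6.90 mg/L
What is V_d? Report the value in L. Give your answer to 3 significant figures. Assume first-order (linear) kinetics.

Vd = Dose / C₀ = 2350 / 6.90 = 340.6 L

341 L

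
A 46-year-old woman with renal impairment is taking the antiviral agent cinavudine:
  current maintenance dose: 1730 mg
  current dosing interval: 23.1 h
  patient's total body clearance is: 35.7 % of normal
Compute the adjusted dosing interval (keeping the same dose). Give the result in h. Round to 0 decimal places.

To keep the same average steady-state level, dosing rate must scale with clearance.
CL ratio = 35.7 / 100 = 0.3570
New interval (same dose) = 23.1 / 0.3570 = 64.71 h

65 h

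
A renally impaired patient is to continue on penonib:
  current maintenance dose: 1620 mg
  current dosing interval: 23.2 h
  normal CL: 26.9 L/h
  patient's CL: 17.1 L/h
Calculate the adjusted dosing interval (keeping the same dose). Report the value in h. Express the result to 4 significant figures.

36.50 h

To keep the same average steady-state level, dosing rate must scale with clearance.
CL ratio = 17.1 / 26.9 = 0.6357
New interval (same dose) = 23.2 / 0.6357 = 36.50 h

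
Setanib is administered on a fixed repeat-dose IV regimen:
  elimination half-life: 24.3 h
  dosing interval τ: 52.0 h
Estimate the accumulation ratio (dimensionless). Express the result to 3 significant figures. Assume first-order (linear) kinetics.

k = ln2 / t½ = 0.693147 / 24.3 = 0.02852 h⁻¹
e^(−kτ) = e^(−0.02852 × 52.0) = 0.2269
Accumulation ratio R = 1 / (1 − e^(−kτ)) = 1 / (1 − 0.2269) = 1.293

1.29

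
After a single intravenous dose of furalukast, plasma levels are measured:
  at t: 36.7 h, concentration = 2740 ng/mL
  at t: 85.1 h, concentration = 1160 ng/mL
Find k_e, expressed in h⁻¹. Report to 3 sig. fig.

k = ln(C₁/C₂) / (t₂ − t₁) = ln(2740/1160) / (85.1 − 36.7)
  = 0.8595 / 48.40 = 0.01776 h⁻¹

0.0178 h⁻¹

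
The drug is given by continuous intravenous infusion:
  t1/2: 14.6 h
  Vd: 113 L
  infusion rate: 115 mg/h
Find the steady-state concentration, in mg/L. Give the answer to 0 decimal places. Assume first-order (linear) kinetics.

21 mg/L

k = ln2 / t½ = 0.693147 / 14.6 = 0.04748 h⁻¹
CL = k × Vd = 0.04748 × 113 = 5.365 L/h
At steady state Css = R₀ / CL = 115 / 5.365 = 21.44 mg/L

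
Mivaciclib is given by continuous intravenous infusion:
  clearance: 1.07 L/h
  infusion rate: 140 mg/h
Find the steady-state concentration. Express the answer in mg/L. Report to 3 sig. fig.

At steady state Css = R₀ / CL = 140 / 1.070 = 130.8 mg/L

131 mg/L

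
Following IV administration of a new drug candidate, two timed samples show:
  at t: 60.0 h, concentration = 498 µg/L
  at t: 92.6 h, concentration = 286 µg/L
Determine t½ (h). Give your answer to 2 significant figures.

41 h

k = ln(C₁/C₂) / (t₂ − t₁) = ln(498/286) / (92.6 − 60.0)
  = 0.5546 / 32.60 = 0.01701 h⁻¹
t½ = ln2 / k = 0.693147 / 0.01701 = 40.75 h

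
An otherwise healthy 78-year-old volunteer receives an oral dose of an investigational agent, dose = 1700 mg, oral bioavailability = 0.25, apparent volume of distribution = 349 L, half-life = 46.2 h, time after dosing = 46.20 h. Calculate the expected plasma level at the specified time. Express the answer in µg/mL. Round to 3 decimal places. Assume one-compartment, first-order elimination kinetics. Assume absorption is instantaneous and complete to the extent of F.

0.609 µg/mL

Amount reaching circulation = F × Dose = 0.25 × 1700 = 425.0 mg
C₀ = F·Dose / Vd = 425.0 / 349 = 1.218 mg/L
k = ln2 / t½ = 0.693147 / 46.2 = 0.01500 h⁻¹
t / t½ = 46.20 / 46.2 = 1 half-lives
C = C₀ × (1/2)^1 = 1.218 × 0.5000 = 0.6090 mg/L
(0.6090 mg/L = 0.6090 µg/mL)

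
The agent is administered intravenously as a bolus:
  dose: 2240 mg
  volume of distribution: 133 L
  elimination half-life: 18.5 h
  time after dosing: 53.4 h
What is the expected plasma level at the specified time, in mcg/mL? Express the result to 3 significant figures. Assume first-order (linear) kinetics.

2.28 mcg/mL

C₀ = Dose / Vd = 2240 / 133 = 16.84 mg/L
k = ln2 / t½ = 0.693147 / 18.5 = 0.03747 h⁻¹
C = C₀ · e^(−k·t) = 16.84 × e^(−0.03747 × 53.4)
  = 16.84 × 0.1352 = 2.277 mg/L
(2.277 mg/L = 2.277 mcg/mL)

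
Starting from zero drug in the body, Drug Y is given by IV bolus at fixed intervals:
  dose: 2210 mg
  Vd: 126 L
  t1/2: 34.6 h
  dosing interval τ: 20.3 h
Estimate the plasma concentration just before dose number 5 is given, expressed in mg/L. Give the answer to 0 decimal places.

C₀ per dose = Dose / Vd = 2210 / 126 = 17.54 mg/L
k = ln2 / t½ = 0.693147 / 34.6 = 0.02003 h⁻¹
Fraction remaining after one interval: r = e^(−kτ) = e^(−0.02003 × 20.3) = 0.6659
Before dose 5, 4 doses have been given (aged 1τ, 2τ, 3τ, 4τ).
C_trough = C₀ × (r + r² + … + r^4) = C₀ × r(1−r^4)/(1−r)
        = 17.54 × 0.6659 × (1 − 0.1966) / (1 − 0.6659) = 28.09 mg/L

28 mg/L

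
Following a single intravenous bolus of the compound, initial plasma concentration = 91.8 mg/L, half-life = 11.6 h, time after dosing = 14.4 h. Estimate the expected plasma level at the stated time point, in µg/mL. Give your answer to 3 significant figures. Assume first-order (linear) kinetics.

38.8 µg/mL

k = ln2 / t½ = 0.693147 / 11.6 = 0.05975 h⁻¹
C = C₀ · e^(−k·t) = 91.80 × e^(−0.05975 × 14.4)
  = 91.80 × 0.4230 = 38.83 mg/L
(38.83 mg/L = 38.83 µg/mL)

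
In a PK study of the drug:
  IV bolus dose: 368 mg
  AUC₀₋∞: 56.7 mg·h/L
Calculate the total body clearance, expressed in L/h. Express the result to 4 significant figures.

CL = Dose / AUC = 368 / 56.7 = 6.490 L/h

6.490 L/h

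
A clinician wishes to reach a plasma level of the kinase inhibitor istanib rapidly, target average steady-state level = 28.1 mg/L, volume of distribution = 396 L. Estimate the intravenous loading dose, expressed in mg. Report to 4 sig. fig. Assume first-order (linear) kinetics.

LD = Css × Vd = 28.1 × 396 = 11130 mg

11130 mg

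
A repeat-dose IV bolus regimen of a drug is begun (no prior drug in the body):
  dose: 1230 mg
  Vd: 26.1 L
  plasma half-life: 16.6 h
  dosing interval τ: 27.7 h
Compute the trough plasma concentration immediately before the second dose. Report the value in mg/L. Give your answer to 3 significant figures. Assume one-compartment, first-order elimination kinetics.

14.8 mg/L

C₀ per dose = Dose / Vd = 1230 / 26.1 = 47.13 mg/L
k = ln2 / t½ = 0.693147 / 16.6 = 0.04176 h⁻¹
Fraction remaining after one interval: r = e^(−kτ) = e^(−0.04176 × 27.7) = 0.3145
Before dose 2, 1 dose has been given (aged 1τ).
C_trough = C₀ × r = 47.13 × 0.3145 = 14.82 mg/L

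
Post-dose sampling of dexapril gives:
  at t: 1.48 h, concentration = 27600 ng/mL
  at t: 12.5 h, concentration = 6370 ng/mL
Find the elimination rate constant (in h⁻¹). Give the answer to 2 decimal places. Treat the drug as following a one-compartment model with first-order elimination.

k = ln(C₁/C₂) / (t₂ − t₁) = ln(27600/6370) / (12.5 − 1.48)
  = 1.466 / 11.02 = 0.1330 h⁻¹

0.13 h⁻¹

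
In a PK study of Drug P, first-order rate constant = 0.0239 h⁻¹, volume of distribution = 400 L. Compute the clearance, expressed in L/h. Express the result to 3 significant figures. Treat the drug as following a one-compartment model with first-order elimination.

CL = k × Vd = 0.0239 × 400 = 9.560 L/h

9.56 L/h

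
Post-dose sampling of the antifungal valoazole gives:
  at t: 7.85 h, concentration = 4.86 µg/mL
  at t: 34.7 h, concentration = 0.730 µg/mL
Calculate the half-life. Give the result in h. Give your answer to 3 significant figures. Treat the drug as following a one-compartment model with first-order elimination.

9.82 h

k = ln(C₁/C₂) / (t₂ − t₁) = ln(4.86/0.730) / (34.7 − 7.85)
  = 1.896 / 26.85 = 0.07061 h⁻¹
t½ = ln2 / k = 0.693147 / 0.07061 = 9.817 h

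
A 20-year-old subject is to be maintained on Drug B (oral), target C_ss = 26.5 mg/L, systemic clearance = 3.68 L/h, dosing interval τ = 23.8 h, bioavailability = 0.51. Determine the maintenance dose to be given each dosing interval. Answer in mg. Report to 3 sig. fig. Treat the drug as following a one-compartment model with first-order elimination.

4550 mg

At steady state, F × (Dose/τ) = Css × CL.
Dose = Css × CL × τ / F = 26.5 × 3.680 × 23.8 / 0.51 = 4551 mg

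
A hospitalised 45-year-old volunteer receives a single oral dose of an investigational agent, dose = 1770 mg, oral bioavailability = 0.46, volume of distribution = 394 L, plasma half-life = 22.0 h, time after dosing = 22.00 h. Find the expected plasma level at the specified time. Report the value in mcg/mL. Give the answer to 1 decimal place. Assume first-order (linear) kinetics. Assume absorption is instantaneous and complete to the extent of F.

1.0 mcg/mL

Amount reaching circulation = F × Dose = 0.46 × 1770 = 814.2 mg
C₀ = F·Dose / Vd = 814.2 / 394 = 2.066 mg/L
k = ln2 / t½ = 0.693147 / 22.0 = 0.03151 h⁻¹
t / t½ = 22.00 / 22.0 = 1 half-lives
C = C₀ × (1/2)^1 = 2.066 × 0.5000 = 1.033 mg/L
(1.033 mg/L = 1.033 mcg/mL)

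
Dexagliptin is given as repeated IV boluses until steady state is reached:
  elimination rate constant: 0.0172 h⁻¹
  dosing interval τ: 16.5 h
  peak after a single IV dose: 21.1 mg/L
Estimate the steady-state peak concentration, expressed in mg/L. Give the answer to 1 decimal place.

e^(−kτ) = e^(−0.01720 × 16.5) = 0.7529
Accumulation ratio R = 1 / (1 − e^(−kτ)) = 1 / (1 − 0.7529) = 4.047
Steady-state peak = C₀ × R = 21.1 × 4.047 = 85.39 mg/L

85.4 mg/L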